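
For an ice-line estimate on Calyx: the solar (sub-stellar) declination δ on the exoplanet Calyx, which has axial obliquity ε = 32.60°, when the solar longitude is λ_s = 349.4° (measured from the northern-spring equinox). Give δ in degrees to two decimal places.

sin δ = sin ε · sin λ_s = sin 32.60° × sin 349.4° = -0.099108.
δ = arcsin(-0.099108) = -5.69°.

δ = -5.69°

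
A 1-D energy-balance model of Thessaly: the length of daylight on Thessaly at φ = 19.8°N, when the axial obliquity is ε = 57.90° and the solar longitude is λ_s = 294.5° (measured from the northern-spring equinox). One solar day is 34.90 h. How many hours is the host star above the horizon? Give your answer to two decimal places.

12.44 h

Solar declination: sin δ = sin ε · sin λ_s = sin 57.90° × sin 294.5° = -0.77085, so δ = -50.430°.
cos H₀ = −tan φ · tan δ = −tan(+19.8°) × tan(-50.430°) = 0.4357, so H₀ = 1.1200 rad = 64.17°.
Daylight = 2H₀/(2π) × 34.90 h = (1.1200/π) × 34.90 = 12.44 h.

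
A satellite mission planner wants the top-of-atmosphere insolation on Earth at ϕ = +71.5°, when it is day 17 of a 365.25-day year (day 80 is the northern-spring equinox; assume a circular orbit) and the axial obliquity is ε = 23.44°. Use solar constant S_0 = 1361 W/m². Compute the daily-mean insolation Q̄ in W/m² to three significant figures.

Q̄ ≈ 0.00 W/m²

Solar longitude: L_s = 360° × (17 − 80)/365.25 = -62.094°, i.e. -62.094° + 360° = 297.906°.
sin δ = sin 23.44° × sin 297.906° = -0.35153, so δ = -20.581°.
cos h₀ = −tan(+71.5°) tan(-20.581°) = 1.1223 ≥ 1 ⇒ polar night, h₀ = 0 and Q̄ = 0.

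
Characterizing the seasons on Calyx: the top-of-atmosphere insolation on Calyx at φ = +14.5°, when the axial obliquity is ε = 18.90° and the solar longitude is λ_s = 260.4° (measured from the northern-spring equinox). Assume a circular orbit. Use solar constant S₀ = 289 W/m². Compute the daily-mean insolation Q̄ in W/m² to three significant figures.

Solar declination: sin δ = sin ε · sin λ_s = sin 18.90° × sin 260.4° = -0.31938, so δ = -18.626°.
cos H₀ = −tan(+14.5°) tan(-18.626°) = 0.0872, H₀ = 1.4835 rad.
Bracket: H₀ sin φ sin δ + cos φ cos δ sin H₀ = 1.4835×0.25038×-0.31938 + 0.96815×0.94763×0.99619 = -0.118630 + 0.913953 = 0.795323.
Q̄ = (S₀/π) × [bracket] = (289/π) × 0.795323 = 73.16 W/m².

Q̄ ≈ 73.2 W/m²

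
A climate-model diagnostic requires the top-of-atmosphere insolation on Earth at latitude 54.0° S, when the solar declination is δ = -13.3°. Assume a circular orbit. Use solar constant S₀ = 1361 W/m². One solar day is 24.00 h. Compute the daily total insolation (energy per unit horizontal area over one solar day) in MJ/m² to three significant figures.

cos H₀ = −tan(-54.0°) tan(-13.300°) = -0.3254, H₀ = 1.9022 rad.
Bracket: H₀ sin φ sin δ + cos φ cos δ sin H₀ = 1.9022×-0.80902×-0.23005 + 0.58779×0.97318×0.94559 = 0.354028 + 0.540902 = 0.894930.
Q̄ = (S₀/π) × [bracket] = (1361/π) × 0.894930 = 387.70 W/m².
Daily total = Q̄ × 24.00 h × 3600 s/h = 387.70 × 24.00 × 3600 / 10⁶ = 33.50 MJ/m².

33.5 MJ/m²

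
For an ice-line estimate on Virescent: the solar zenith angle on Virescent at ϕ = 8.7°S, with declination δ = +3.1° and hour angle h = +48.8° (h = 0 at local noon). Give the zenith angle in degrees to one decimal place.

θ_z = 50.1°

cos θ_z = sin ϕ sin δ + cos ϕ cos δ cos h = -0.008180 + 0.650158 = 0.641978.
θ_z = arccos(0.641978) = 50.1°.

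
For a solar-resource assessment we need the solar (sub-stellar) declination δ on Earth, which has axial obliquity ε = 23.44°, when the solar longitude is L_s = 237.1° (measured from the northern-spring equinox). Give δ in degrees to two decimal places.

δ = -19.51°

sin δ = sin ε · sin L_s = sin 23.44° × sin 237.1° = -0.333991.
δ = arcsin(-0.333991) = -19.51°.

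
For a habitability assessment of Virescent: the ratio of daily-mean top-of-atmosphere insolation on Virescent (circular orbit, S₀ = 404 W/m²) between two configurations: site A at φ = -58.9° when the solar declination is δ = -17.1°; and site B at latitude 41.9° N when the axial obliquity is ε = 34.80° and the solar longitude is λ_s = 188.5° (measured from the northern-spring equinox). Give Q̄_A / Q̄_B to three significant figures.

Q̄_A / Q̄_B ≈ 1.46

— Configuration A (φ=-58.9°):
cos H₀ = −tan(-58.9°) tan(-17.100°) = -0.5100, H₀ = 2.1060 rad.
Bracket: H₀ sin φ sin δ + cos φ cos δ sin H₀ = 2.1060×-0.85627×-0.29404 + 0.51653×0.95579×0.86019 = 0.530244 + 0.424671 = 0.954915.
Q̄ = (S₀/π) × [bracket] = (404/π) × 0.954915 = 122.80 W/m².
— Configuration B (φ=+41.9°):
Solar declination: sin δ = sin ε · sin λ_s = sin 34.80° × sin 188.5° = -0.08436, so δ = -4.839°.
cos H₀ = −tan(+41.9°) tan(-4.839°) = 0.0760, H₀ = 1.4948 rad.
Bracket: H₀ sin φ sin δ + cos φ cos δ sin H₀ = 1.4948×0.66783×-0.08436 + 0.74431×0.99644×0.99711 = -0.084214 + 0.739517 = 0.655303.
Q̄ = (S₀/π) × [bracket] = (404/π) × 0.655303 = 84.270 W/m².
Ratio Q̄_A / Q̄_B = 122.80 / 84.270 = 1.457.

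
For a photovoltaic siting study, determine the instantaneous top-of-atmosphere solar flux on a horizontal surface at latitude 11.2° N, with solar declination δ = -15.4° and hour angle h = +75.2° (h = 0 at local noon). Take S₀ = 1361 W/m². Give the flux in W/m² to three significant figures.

259 W/m²

cos θ_z = sin φ sin δ + cos φ cos δ cos h = -0.051580 + 0.241584 = 0.190004.
Flux = S₀ · cos θ_z = 1361 × 0.190004 = 258.6 W/m².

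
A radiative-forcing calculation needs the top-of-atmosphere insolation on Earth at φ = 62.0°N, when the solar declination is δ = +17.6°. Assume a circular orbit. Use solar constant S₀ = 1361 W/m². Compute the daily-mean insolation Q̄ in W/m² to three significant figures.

cos H₀ = −tan(+62.0°) tan(+17.600°) = -0.5966, H₀ = 2.2101 rad.
Bracket: H₀ sin φ sin δ + cos φ cos δ sin H₀ = 2.2101×0.88295×0.30237 + 0.46947×0.95319×0.80254 = 0.590047 + 0.359132 = 0.949179.
Q̄ = (S₀/π) × [bracket] = (1361/π) × 0.949179 = 411.2 W/m².

Q̄ ≈ 411 W/m²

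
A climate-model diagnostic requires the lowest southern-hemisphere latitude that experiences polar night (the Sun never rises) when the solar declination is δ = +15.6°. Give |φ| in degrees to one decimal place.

|φ| = 74.4°

Polar night requires cos H₀ = −tan φ tan δ ≥ 1, i.e. tan φ tan δ ≤ −1.
The boundary is |tan φ| · |tan δ| = 1, so |φ| = 90° − |δ| = 90° − 15.6° = 74.4° in the southern hemisphere.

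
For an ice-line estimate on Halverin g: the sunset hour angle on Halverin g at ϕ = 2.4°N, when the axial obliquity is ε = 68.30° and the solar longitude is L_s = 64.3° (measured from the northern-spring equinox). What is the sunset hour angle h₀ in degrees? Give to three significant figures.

Solar declination: sin δ = sin ε · sin L_s = sin 68.30° × sin 64.3° = 0.83722, so δ = +56.848°.
cos h₀ = −tan ϕ · tan δ = −tan(+2.4°) × tan(+56.848°) = -0.0642, so h₀ = 1.6350 rad = 93.68°.

h₀ = 93.7°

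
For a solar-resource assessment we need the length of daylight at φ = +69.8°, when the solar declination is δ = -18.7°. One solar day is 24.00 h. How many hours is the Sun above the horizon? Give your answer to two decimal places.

cos H₀ = −tan φ · tan δ = −tan(+69.8°) × tan(-18.700°) = 0.9200, so H₀ = 0.4028 rad = 23.08°.
Daylight = 2H₀/(2π) × 24.00 h = (0.4028/π) × 24.00 = 3.08 h.

3.08 h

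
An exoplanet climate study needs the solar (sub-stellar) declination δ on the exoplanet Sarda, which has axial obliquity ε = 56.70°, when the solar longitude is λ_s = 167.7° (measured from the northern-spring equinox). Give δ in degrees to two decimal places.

δ = +10.26°

sin δ = sin ε · sin λ_s = sin 56.70° × sin 167.7° = 0.178052.
δ = arcsin(0.178052) = +10.26°.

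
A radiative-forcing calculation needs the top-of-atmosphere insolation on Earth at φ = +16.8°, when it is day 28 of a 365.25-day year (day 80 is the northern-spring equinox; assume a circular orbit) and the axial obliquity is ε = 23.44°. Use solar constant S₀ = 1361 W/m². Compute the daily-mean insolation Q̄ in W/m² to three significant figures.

Q̄ ≈ 335 W/m²

Solar longitude: λ_s = 360° × (28 − 80)/365.25 = -51.253°, i.e. -51.253° + 360° = 308.747°.
sin δ = sin 23.44° × sin 308.747° = -0.31024, so δ = -18.074°.
cos H₀ = −tan(+16.8°) tan(-18.074°) = 0.0985, H₀ = 1.4721 rad.
Bracket: H₀ sin φ sin δ + cos φ cos δ sin H₀ = 1.4721×0.28903×-0.31024 + 0.95732×0.95066×0.99513 = -0.132001 + 0.905654 = 0.773653.
Q̄ = (S₀/π) × [bracket] = (1361/π) × 0.773653 = 335.2 W/m².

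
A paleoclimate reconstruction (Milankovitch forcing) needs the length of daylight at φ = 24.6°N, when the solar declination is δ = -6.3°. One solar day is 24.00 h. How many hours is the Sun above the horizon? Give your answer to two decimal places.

11.61 h

cos H₀ = −tan φ · tan δ = −tan(+24.6°) × tan(-6.300°) = 0.0505, so H₀ = 1.5202 rad = 87.10°.
Daylight = 2H₀/(2π) × 24.00 h = (1.5202/π) × 24.00 = 11.61 h.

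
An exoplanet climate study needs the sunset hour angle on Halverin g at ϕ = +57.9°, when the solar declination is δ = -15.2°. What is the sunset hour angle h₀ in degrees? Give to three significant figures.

h₀ = 64.3°

cos h₀ = −tan ϕ · tan δ = −tan(+57.9°) × tan(-15.200°) = 0.4331, so h₀ = 1.1228 rad = 64.33°.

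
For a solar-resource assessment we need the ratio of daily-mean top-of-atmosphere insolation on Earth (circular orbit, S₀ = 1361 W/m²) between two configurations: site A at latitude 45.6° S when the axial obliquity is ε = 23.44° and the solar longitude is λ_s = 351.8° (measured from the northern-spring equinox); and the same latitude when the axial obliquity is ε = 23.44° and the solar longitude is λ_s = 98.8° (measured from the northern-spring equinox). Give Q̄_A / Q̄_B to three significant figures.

Q̄_A / Q̄_B ≈ 2.89

— Configuration A (φ=-45.6°):
Solar declination: sin δ = sin ε · sin λ_s = sin 23.44° × sin 351.8° = -0.05674, so δ = -3.252°.
cos H₀ = −tan(-45.6°) tan(-3.252°) = -0.0580, H₀ = 1.6289 rad.
Bracket: H₀ sin φ sin δ + cos φ cos δ sin H₀ = 1.6289×-0.71447×-0.05674 + 0.69966×0.99839×0.99831 = 0.066034 + 0.697353 = 0.763387.
Q̄ = (S₀/π) × [bracket] = (1361/π) × 0.763387 = 330.71 W/m².
— Configuration B (φ=-45.6°):
Solar declination: sin δ = sin ε · sin λ_s = sin 23.44° × sin 98.8° = 0.39311, so δ = +23.148°.
cos H₀ = −tan(-45.6°) tan(+23.148°) = 0.4366, H₀ = 1.1190 rad.
Bracket: H₀ sin φ sin δ + cos φ cos δ sin H₀ = 1.1190×-0.71447×0.39311 + 0.69966×0.91949×0.89967 = -0.314288 + 0.578785 = 0.264497.
Q̄ = (S₀/π) × [bracket] = (1361/π) × 0.264497 = 114.59 W/m².
Ratio Q̄_A / Q̄_B = 330.71 / 114.59 = 2.886.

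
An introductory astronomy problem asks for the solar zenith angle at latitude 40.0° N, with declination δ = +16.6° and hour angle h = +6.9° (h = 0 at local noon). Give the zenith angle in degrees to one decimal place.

cos θ_z = sin ϕ sin δ + cos ϕ cos δ cos h = 0.183637 + 0.728801 = 0.912438.
θ_z = arccos(0.912438) = 24.2°.

θ_z = 24.2°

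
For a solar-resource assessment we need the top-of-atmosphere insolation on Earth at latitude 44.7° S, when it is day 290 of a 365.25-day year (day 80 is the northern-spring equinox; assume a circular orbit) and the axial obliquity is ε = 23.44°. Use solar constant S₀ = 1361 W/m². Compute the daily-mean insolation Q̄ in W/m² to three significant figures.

Solar longitude: λ_s = 360° × (290 − 80)/365.25 = 206.982°.
sin δ = sin 23.44° × sin 206.982° = -0.18048, so δ = -10.398°.
cos H₀ = −tan(-44.7°) tan(-10.398°) = -0.1816, H₀ = 1.7534 rad.
Bracket: H₀ sin φ sin δ + cos φ cos δ sin H₀ = 1.7534×-0.70339×-0.18048 + 0.71080×0.98358×0.98338 = 0.222590 + 0.687509 = 0.910099.
Q̄ = (S₀/π) × [bracket] = (1361/π) × 0.910099 = 394.3 W/m².

Q̄ ≈ 394 W/m²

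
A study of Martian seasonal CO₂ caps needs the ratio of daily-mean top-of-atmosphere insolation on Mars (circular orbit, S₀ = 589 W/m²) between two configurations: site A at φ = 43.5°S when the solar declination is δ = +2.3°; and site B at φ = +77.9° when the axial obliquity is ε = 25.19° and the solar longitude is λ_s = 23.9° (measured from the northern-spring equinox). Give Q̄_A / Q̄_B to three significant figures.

Q̄_A / Q̄_B ≈ 1.25

— Configuration A (φ=-43.5°):
cos H₀ = −tan(-43.5°) tan(+2.300°) = 0.0381, H₀ = 1.5327 rad.
Bracket: H₀ sin φ sin δ + cos φ cos δ sin H₀ = 1.5327×-0.68835×0.04013 + 0.72537×0.99919×0.99927 = -0.042339 + 0.724253 = 0.681914.
Q̄ = (S₀/π) × [bracket] = (589/π) × 0.681914 = 127.85 W/m².
— Configuration B (φ=+77.9°):
Solar declination: sin δ = sin ε · sin λ_s = sin 25.19° × sin 23.9° = 0.17244, so δ = +9.930°.
cos H₀ = −tan(+77.9°) tan(+9.930°) = -0.8166, H₀ = 2.5263 rad.
Bracket: H₀ sin φ sin δ + cos φ cos δ sin H₀ = 2.5263×0.97778×0.17244 + 0.20962×0.98502×0.57723 = 0.425955 + 0.119186 = 0.545141.
Q̄ = (S₀/π) × [bracket] = (589/π) × 0.545141 = 102.21 W/m².
Ratio Q̄_A / Q̄_B = 127.85 / 102.21 = 1.251.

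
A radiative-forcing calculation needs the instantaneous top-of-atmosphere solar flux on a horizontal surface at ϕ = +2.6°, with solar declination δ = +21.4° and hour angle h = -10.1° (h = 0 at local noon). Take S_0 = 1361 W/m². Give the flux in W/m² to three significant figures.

1.27e+03 W/m²

cos θ_z = sin ϕ sin δ + cos ϕ cos δ cos h = 0.016552 + 0.915684 = 0.932236.
Flux = S_0 · cos θ_z = 1361 × 0.932236 = 1269 W/m².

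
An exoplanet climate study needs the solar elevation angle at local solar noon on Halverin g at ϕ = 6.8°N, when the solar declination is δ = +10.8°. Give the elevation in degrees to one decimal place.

At local noon the hour angle is zero, so the zenith angle equals |ϕ − δ| = |+6.8° − (+10.800°)| = 4.000°.
Elevation = 90° − 4.000° = 86.0°.

86.0°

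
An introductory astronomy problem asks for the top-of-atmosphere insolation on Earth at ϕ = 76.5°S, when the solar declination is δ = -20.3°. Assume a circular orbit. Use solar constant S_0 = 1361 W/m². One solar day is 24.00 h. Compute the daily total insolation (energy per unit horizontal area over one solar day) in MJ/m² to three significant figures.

cos h₀ = −tan(-76.5°) tan(-20.300°) = -1.5408 ≤ −1 ⇒ polar day, h₀ = π.
Bracket: h₀ sin ϕ sin δ + cos ϕ cos δ sin h₀ = 3.1416×-0.97237×-0.34694 + 0.23345×0.93789×0.00000 = 1.059831 + 0.000000 = 1.059831.
Q̄ = (S_0/π) × [bracket] = (1361/π) × 1.059831 = 459.14 W/m².
Daily total = Q̄ × 24.00 h × 3600 s/h = 459.14 × 24.00 × 3600 / 10⁶ = 39.67 MJ/m².

39.7 MJ/m²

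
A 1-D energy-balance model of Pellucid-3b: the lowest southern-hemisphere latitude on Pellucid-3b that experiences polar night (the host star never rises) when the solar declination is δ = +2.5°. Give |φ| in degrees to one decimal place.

Polar night requires cos H₀ = −tan φ tan δ ≥ 1, i.e. tan φ tan δ ≤ −1.
The boundary is |tan φ| · |tan δ| = 1, so |φ| = 90° − |δ| = 90° − 2.5° = 87.5° in the southern hemisphere.

|φ| = 87.5°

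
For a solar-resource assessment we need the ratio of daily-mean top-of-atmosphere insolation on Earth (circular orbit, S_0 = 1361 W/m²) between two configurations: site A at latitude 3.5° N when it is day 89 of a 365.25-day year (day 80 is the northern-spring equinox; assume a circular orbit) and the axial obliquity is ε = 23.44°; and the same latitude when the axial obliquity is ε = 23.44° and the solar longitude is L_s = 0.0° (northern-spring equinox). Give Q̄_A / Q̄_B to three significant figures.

Q̄_A / Q̄_B ≈ 1.00

— Configuration A (ϕ=+3.5°):
Solar longitude: L_s = 360° × (89 − 80)/365.25 = 8.871°.
sin δ = sin 23.44° × sin 8.871° = 0.06134, so δ = +3.517°.
cos h₀ = −tan(+3.5°) tan(+3.517°) = -0.0038, h₀ = 1.5746 rad.
Bracket: h₀ sin ϕ sin δ + cos ϕ cos δ sin h₀ = 1.5746×0.06105×0.06134 + 0.99813×0.99812×0.99999 = 0.005897 + 0.996244 = 1.002141.
Q̄ = (S_0/π) × [bracket] = (1361/π) × 1.002141 = 434.15 W/m².
— Configuration B (ϕ=+3.5°):
Solar declination: sin δ = sin ε · sin L_s = sin 23.44° × sin 0.0° = 0.00000, so δ = +0.000°.
cos h₀ = −tan(+3.5°) tan(+0.000°) = -0.0000, h₀ = 1.5708 rad.
Bracket: h₀ sin ϕ sin δ + cos ϕ cos δ sin h₀ = 1.5708×0.06105×0.00000 + 0.99813×1.00000×1.00000 = 0.000000 + 0.998130 = 0.998130.
Q̄ = (S_0/π) × [bracket] = (1361/π) × 0.998130 = 432.41 W/m².
Ratio Q̄_A / Q̄_B = 434.15 / 432.41 = 1.004.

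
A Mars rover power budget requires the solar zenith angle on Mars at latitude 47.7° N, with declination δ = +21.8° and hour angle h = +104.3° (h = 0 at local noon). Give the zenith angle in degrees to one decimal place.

cos θ_z = sin ϕ sin δ + cos ϕ cos δ cos h = 0.274675 + -0.154345 = 0.120330.
θ_z = arccos(0.120330) = 83.1°.

θ_z = 83.1°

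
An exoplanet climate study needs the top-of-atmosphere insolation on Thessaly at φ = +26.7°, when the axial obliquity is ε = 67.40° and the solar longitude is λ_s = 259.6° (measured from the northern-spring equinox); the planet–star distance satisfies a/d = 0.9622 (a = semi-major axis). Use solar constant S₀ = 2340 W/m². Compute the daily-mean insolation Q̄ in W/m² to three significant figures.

Q̄ ≈ 0.00 W/m²

Solar declination: sin δ = sin ε · sin λ_s = sin 67.40° × sin 259.6° = -0.90804, so δ = -65.236°.
cos H₀ = −tan(+26.7°) tan(-65.236°) = 1.0903 ≥ 1 ⇒ polar night, H₀ = 0 and Q̄ = 0.
Inverse-square distance factor (a/d)² = 0.9622² = 0.925829.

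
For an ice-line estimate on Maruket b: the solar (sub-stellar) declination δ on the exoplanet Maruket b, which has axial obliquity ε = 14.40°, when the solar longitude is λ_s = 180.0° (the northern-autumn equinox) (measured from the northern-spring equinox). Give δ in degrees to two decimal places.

δ = +0.00°

sin δ = sin ε · sin λ_s = sin 14.40° × sin 180.0° = 0.000000.
δ = arcsin(0.000000) = +0.00°.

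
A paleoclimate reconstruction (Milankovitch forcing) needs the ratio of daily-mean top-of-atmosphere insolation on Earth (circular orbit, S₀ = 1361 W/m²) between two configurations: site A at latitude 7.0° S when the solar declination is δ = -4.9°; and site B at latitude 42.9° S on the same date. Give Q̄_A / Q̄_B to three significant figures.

— Configuration A (φ=-7.0°):
cos H₀ = −tan(-7.0°) tan(-4.900°) = -0.0105, H₀ = 1.5813 rad.
Bracket: H₀ sin φ sin δ + cos φ cos δ sin H₀ = 1.5813×-0.12187×-0.08542 + 0.99255×0.99635×0.99994 = 0.016462 + 0.988868 = 1.005330.
Q̄ = (S₀/π) × [bracket] = (1361/π) × 1.005330 = 435.53 W/m².
— Configuration B (φ=-42.9°):
cos H₀ = −tan(-42.9°) tan(-4.900°) = -0.0797, H₀ = 1.6505 rad.
Bracket: H₀ sin φ sin δ + cos φ cos δ sin H₀ = 1.6505×-0.68072×-0.08542 + 0.73254×0.99635×0.99682 = 0.095972 + 0.727545 = 0.823517.
Q̄ = (S₀/π) × [bracket] = (1361/π) × 0.823517 = 356.76 W/m².
Ratio Q̄_A / Q̄_B = 435.53 / 356.76 = 1.221.

Q̄_A / Q̄_B ≈ 1.22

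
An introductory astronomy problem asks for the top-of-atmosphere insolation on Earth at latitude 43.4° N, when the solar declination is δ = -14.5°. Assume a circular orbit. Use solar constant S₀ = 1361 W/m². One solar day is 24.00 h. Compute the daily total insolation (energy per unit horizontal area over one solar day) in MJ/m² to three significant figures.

cos H₀ = −tan(+43.4°) tan(-14.500°) = 0.2446, H₀ = 1.3237 rad.
Bracket: H₀ sin φ sin δ + cos φ cos δ sin H₀ = 1.3237×0.68709×-0.25038 + 0.72657×0.96815×0.96963 = -0.227721 + 0.682066 = 0.454345.
Q̄ = (S₀/π) × [bracket] = (1361/π) × 0.454345 = 196.83 W/m².
Daily total = Q̄ × 24.00 h × 3600 s/h = 196.83 × 24.00 × 3600 / 10⁶ = 17.01 MJ/m².

17.0 MJ/m²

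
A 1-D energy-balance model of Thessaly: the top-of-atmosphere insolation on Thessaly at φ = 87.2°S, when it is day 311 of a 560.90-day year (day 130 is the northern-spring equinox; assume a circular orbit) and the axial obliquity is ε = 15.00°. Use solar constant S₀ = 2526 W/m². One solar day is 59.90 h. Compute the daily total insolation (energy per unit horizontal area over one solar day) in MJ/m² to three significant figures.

0.00 MJ/m²

Solar longitude: λ_s = 360° × (311 − 130)/560.90 = 116.170°.
sin δ = sin 15.00° × sin 116.170° = 0.23229, so δ = +13.432°.
cos H₀ = −tan(-87.2°) tan(+13.432°) = 4.8830 ≥ 1 ⇒ polar night, H₀ = 0 and Q̄ = 0.
Daily total = Q̄ × 59.90 h × 3600 s/h = 0.00 MJ/m².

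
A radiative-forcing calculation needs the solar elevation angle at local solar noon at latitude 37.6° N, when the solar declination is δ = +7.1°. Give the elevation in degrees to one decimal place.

59.5°

At local noon the hour angle is zero, so the zenith angle equals |ϕ − δ| = |+37.6° − (+7.100°)| = 30.500°.
Elevation = 90° − 30.500° = 59.5°.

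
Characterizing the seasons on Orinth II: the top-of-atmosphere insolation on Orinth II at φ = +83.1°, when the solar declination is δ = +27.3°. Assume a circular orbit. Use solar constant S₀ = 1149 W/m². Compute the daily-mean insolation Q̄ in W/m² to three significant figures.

Q̄ ≈ 523 W/m²

cos H₀ = −tan(+83.1°) tan(+27.300°) = -4.2651 ≤ −1 ⇒ polar day, H₀ = π.
Bracket: H₀ sin φ sin δ + cos φ cos δ sin H₀ = 3.1416×0.99276×0.45865 + 0.12014×0.88862×0.00000 = 1.430463 + 0.000000 = 1.430463.
Q̄ = (S₀/π) × [bracket] = (1149/π) × 1.430463 = 523.2 W/m².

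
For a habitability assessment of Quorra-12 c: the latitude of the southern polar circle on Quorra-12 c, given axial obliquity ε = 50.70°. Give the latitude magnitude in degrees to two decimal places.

39.30°

The polar circle is the lowest latitude that experiences at least one full rotation of continuous darkness at the northern-summer solstice; it lies at |φ| = 90° − ε = 90° − 50.70° = 39.30°.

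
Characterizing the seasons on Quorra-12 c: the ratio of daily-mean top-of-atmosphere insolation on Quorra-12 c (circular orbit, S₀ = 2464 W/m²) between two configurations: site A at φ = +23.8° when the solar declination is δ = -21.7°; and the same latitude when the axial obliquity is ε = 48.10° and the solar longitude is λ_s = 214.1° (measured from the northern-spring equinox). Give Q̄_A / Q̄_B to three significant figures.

Q̄_A / Q̄_B ≈ 1.08

— Configuration A (φ=+23.8°):
cos H₀ = −tan(+23.8°) tan(-21.700°) = 0.1755, H₀ = 1.3944 rad.
Bracket: H₀ sin φ sin δ + cos φ cos δ sin H₀ = 1.3944×0.40355×-0.36975 + 0.91496×0.92913×0.98448 = -0.208062 + 0.836923 = 0.628861.
Q̄ = (S₀/π) × [bracket] = (2464/π) × 0.628861 = 493.23 W/m².
— Configuration B (φ=+23.8°):
Solar declination: sin δ = sin ε · sin λ_s = sin 48.10° × sin 214.1° = -0.41729, so δ = -24.664°.
cos H₀ = −tan(+23.8°) tan(-24.664°) = 0.2025, H₀ = 1.3669 rad.
Bracket: H₀ sin φ sin δ + cos φ cos δ sin H₀ = 1.3669×0.40355×-0.41729 + 0.91496×0.90877×0.97928 = -0.230182 + 0.814260 = 0.584078.
Q̄ = (S₀/π) × [bracket] = (2464/π) × 0.584078 = 458.10 W/m².
Ratio Q̄_A / Q̄_B = 493.23 / 458.10 = 1.077.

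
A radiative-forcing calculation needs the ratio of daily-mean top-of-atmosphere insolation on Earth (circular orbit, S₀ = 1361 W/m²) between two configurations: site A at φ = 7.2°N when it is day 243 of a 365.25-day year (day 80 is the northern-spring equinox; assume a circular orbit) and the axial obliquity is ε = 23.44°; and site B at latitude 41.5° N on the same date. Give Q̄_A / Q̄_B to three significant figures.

Q̄_A / Q̄_B ≈ 1.14

— Configuration A (φ=+7.2°):
Solar longitude: λ_s = 360° × (243 − 80)/365.25 = 160.657°.
sin δ = sin 23.44° × sin 160.657° = 0.13176, so δ = +7.571°.
cos H₀ = −tan(+7.2°) tan(+7.571°) = -0.0168, H₀ = 1.5876 rad.
Bracket: H₀ sin φ sin δ + cos φ cos δ sin H₀ = 1.5876×0.12533×0.13176 + 0.99211×0.99128×0.99986 = 0.026217 + 0.983321 = 1.009538.
Q̄ = (S₀/π) × [bracket] = (1361/π) × 1.009538 = 437.35 W/m².
— Configuration B (φ=+41.5°):
cos H₀ = −tan(+41.5°) tan(+7.571°) = -0.1176, H₀ = 1.6887 rad.
Bracket: H₀ sin φ sin δ + cos φ cos δ sin H₀ = 1.6887×0.66262×0.13176 + 0.74896×0.99128×0.99306 = 0.147435 + 0.737277 = 0.884712.
Q̄ = (S₀/π) × [bracket] = (1361/π) × 0.884712 = 383.27 W/m².
Ratio Q̄_A / Q̄_B = 437.35 / 383.27 = 1.141.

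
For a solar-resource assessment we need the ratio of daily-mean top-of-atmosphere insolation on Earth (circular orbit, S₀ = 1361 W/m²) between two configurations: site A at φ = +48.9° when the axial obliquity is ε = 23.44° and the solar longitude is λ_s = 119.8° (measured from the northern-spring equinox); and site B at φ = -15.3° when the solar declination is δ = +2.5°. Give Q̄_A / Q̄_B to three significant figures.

— Configuration A (φ=+48.9°):
Solar declination: sin δ = sin ε · sin λ_s = sin 23.44° × sin 119.8° = 0.34519, so δ = +20.193°.
cos H₀ = −tan(+48.9°) tan(+20.193°) = -0.4216, H₀ = 2.0060 rad.
Bracket: H₀ sin φ sin δ + cos φ cos δ sin H₀ = 2.0060×0.75356×0.34519 + 0.65738×0.93853×0.90678 = 0.521803 + 0.559457 = 1.081260.
Q̄ = (S₀/π) × [bracket] = (1361/π) × 1.081260 = 468.42 W/m².
— Configuration B (φ=-15.3°):
cos H₀ = −tan(-15.3°) tan(+2.500°) = 0.0119, H₀ = 1.5589 rad.
Bracket: H₀ sin φ sin δ + cos φ cos δ sin H₀ = 1.5589×-0.26387×0.04362 + 0.96456×0.99905×0.99993 = -0.017943 + 0.963576 = 0.945633.
Q̄ = (S₀/π) × [bracket] = (1361/π) × 0.945633 = 409.67 W/m².
Ratio Q̄_A / Q̄_B = 468.42 / 409.67 = 1.143.

Q̄_A / Q̄_B ≈ 1.14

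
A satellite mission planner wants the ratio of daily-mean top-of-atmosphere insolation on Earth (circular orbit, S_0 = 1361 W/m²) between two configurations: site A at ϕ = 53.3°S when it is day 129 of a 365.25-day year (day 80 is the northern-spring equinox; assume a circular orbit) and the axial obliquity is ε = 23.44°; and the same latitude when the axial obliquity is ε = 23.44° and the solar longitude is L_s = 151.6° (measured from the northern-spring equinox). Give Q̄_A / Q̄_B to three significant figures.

— Configuration A (ϕ=-53.3°):
Solar longitude: L_s = 360° × (129 − 80)/365.25 = 48.296°.
sin δ = sin 23.44° × sin 48.296° = 0.29698, so δ = +17.277°.
cos h₀ = −tan(-53.3°) tan(+17.277°) = 0.4173, h₀ = 1.1404 rad.
Bracket: h₀ sin ϕ sin δ + cos ϕ cos δ sin h₀ = 1.1404×-0.80178×0.29698 + 0.59763×0.95488×0.90879 = -0.271544 + 0.518615 = 0.247071.
Q̄ = (S_0/π) × [bracket] = (1361/π) × 0.247071 = 107.04 W/m².
— Configuration B (ϕ=-53.3°):
Solar declination: sin δ = sin ε · sin L_s = sin 23.44° × sin 151.6° = 0.18920, so δ = +10.906°.
cos h₀ = −tan(-53.3°) tan(+10.906°) = 0.2585, h₀ = 1.3093 rad.
Bracket: h₀ sin ϕ sin δ + cos ϕ cos δ sin h₀ = 1.3093×-0.80178×0.18920 + 0.59763×0.98194×0.96601 = -0.198617 + 0.566890 = 0.368273.
Q̄ = (S_0/π) × [bracket] = (1361/π) × 0.368273 = 159.54 W/m².
Ratio Q̄_A / Q̄_B = 107.04 / 159.54 = 0.6709.

Q̄_A / Q̄_B ≈ 0.671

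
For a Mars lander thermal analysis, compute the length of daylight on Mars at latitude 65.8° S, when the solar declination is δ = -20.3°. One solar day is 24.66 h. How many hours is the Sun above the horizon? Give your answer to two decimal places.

19.92 h

cos H₀ = −tan φ · tan δ = −tan(-65.8°) × tan(-20.300°) = -0.8231, so H₀ = 2.5376 rad = 145.40°.
Daylight = 2H₀/(2π) × 24.66 h = (2.5376/π) × 24.66 = 19.92 h.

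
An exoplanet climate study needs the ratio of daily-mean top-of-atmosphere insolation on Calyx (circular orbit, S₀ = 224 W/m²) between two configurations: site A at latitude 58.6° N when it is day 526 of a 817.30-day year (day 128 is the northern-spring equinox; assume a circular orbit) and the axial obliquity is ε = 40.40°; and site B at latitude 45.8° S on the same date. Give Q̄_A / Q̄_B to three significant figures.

Q̄_A / Q̄_B ≈ 0.931

— Configuration A (φ=+58.6°):
Solar longitude: λ_s = 360° × (526 − 128)/817.30 = 175.309°.
sin δ = sin 40.40° × sin 175.309° = 0.05301, so δ = +3.038°.
cos H₀ = −tan(+58.6°) tan(+3.038°) = -0.0870, H₀ = 1.6579 rad.
Bracket: H₀ sin φ sin δ + cos φ cos δ sin H₀ = 1.6579×0.85355×0.05301 + 0.52101×0.99859×0.99621 = 0.075014 + 0.518304 = 0.593318.
Q̄ = (S₀/π) × [bracket] = (224/π) × 0.593318 = 42.304 W/m².
— Configuration B (φ=-45.8°):
cos H₀ = −tan(-45.8°) tan(+3.038°) = 0.0546, H₀ = 1.5162 rad.
Bracket: H₀ sin φ sin δ + cos φ cos δ sin H₀ = 1.5162×-0.71691×0.05301 + 0.69717×0.99859×0.99851 = -0.057621 + 0.695150 = 0.637529.
Q̄ = (S₀/π) × [bracket] = (224/π) × 0.637529 = 45.457 W/m².
Ratio Q̄_A / Q̄_B = 42.304 / 45.457 = 0.9306.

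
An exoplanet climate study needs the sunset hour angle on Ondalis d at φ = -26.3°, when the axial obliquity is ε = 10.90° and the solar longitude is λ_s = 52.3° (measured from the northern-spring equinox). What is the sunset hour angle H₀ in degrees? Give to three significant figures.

H₀ = 85.7°

Solar declination: sin δ = sin ε · sin λ_s = sin 10.90° × sin 52.3° = 0.14962, so δ = +8.605°.
cos H₀ = −tan φ · tan δ = −tan(-26.3°) × tan(+8.605°) = 0.0748, so H₀ = 1.4959 rad = 85.71°.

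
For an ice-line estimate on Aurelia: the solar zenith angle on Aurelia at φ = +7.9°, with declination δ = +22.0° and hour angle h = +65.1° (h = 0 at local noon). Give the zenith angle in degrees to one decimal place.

cos θ_z = sin φ sin δ + cos φ cos δ cos h = 0.051488 + 0.386673 = 0.438161.
θ_z = arccos(0.438161) = 64.0°.

θ_z = 64.0°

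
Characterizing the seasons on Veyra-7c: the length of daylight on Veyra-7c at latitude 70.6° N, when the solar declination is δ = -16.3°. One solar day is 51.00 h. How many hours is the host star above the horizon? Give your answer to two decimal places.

cos H₀ = −tan φ · tan δ = −tan(+70.6°) × tan(-16.300°) = 0.8304, so H₀ = 0.5910 rad = 33.86°.
Daylight = 2H₀/(2π) × 51.00 h = (0.5910/π) × 51.00 = 9.59 h.

9.59 h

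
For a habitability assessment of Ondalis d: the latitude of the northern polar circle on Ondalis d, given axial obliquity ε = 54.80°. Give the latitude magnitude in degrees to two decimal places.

35.20°

The polar circle is the lowest latitude that experiences at least one full rotation of continuous daylight at the northern-summer solstice; it lies at |φ| = 90° − ε = 90° − 54.80° = 35.20°.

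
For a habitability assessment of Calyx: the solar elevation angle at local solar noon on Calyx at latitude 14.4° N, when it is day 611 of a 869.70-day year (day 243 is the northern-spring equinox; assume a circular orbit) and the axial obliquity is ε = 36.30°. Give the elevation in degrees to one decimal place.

88.4°

Solar longitude: λ_s = 360° × (611 − 243)/869.70 = 152.328°.
sin δ = sin 36.30° × sin 152.328° = 0.27493, so δ = +15.958°.
At local noon the hour angle is zero, so the zenith angle equals |φ − δ| = |+14.4° − (+15.958°)| = 1.558°.
Elevation = 90° − 1.558° = 88.4°.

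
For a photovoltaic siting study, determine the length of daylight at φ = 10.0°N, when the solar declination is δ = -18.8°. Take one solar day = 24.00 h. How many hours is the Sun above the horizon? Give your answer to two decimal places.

cos H₀ = −tan φ · tan δ = −tan(+10.0°) × tan(-18.800°) = 0.0600, so H₀ = 1.5107 rad = 86.56°.
Daylight = 2H₀/(2π) × 24.00 h = (1.5107/π) × 24.00 = 11.54 h.

11.54 h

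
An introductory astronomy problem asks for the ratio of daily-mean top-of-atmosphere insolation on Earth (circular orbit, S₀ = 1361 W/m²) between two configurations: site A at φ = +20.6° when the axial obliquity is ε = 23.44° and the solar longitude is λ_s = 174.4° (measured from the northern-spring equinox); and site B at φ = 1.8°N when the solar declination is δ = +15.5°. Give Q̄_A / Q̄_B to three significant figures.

Q̄_A / Q̄_B ≈ 0.980

— Configuration A (φ=+20.6°):
Solar declination: sin δ = sin ε · sin λ_s = sin 23.44° × sin 174.4° = 0.03882, so δ = +2.225°.
cos H₀ = −tan(+20.6°) tan(+2.225°) = -0.0146, H₀ = 1.5854 rad.
Bracket: H₀ sin φ sin δ + cos φ cos δ sin H₀ = 1.5854×0.35184×0.03882 + 0.93606×0.99925×0.99989 = 0.021654 + 0.935255 = 0.956909.
Q̄ = (S₀/π) × [bracket] = (1361/π) × 0.956909 = 414.55 W/m².
— Configuration B (φ=+1.8°):
cos H₀ = −tan(+1.8°) tan(+15.500°) = -0.0087, H₀ = 1.5795 rad.
Bracket: H₀ sin φ sin δ + cos φ cos δ sin H₀ = 1.5795×0.03141×0.26724 + 0.99951×0.96363×0.99996 = 0.013258 + 0.963119 = 0.976377.
Q̄ = (S₀/π) × [bracket] = (1361/π) × 0.976377 = 422.99 W/m².
Ratio Q̄_A / Q̄_B = 414.55 / 422.99 = 0.9800.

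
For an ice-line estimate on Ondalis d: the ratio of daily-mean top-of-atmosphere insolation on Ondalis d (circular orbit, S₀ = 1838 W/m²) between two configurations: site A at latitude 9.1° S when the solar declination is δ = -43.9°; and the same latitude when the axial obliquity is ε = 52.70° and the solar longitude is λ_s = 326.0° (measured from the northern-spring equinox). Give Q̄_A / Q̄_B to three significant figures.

Q̄_A / Q̄_B ≈ 0.894

— Configuration A (φ=-9.1°):
cos H₀ = −tan(-9.1°) tan(-43.900°) = -0.1541, H₀ = 1.7256 rad.
Bracket: H₀ sin φ sin δ + cos φ cos δ sin H₀ = 1.7256×-0.15816×-0.69340 + 0.98741×0.72055×0.98805 = 0.189243 + 0.702976 = 0.892219.
Q̄ = (S₀/π) × [bracket] = (1838/π) × 0.892219 = 522.00 W/m².
— Configuration B (φ=-9.1°):
Solar declination: sin δ = sin ε · sin λ_s = sin 52.70° × sin 326.0° = -0.44482, so δ = -26.412°.
cos H₀ = −tan(-9.1°) tan(-26.412°) = -0.0796, H₀ = 1.6504 rad.
Bracket: H₀ sin φ sin δ + cos φ cos δ sin H₀ = 1.6504×-0.15816×-0.44482 + 0.98741×0.89562×0.99683 = 0.116110 + 0.881541 = 0.997651.
Q̄ = (S₀/π) × [bracket] = (1838/π) × 0.997651 = 583.68 W/m².
Ratio Q̄_A / Q̄_B = 522.00 / 583.68 = 0.8943.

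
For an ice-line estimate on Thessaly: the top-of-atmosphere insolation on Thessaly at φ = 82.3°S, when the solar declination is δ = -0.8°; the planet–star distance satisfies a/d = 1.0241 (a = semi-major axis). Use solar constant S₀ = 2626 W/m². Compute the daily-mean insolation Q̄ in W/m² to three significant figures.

cos H₀ = −tan(-82.3°) tan(-0.800°) = -0.1033, H₀ = 1.6743 rad.
Bracket: H₀ sin φ sin δ + cos φ cos δ sin H₀ = 1.6743×-0.99098×-0.01396 + 0.13399×0.99990×0.99465 = 0.023162 + 0.133260 = 0.156422.
Inverse-square distance factor (a/d)² = 1.0241² = 1.048781.
Q̄ = (S₀/π) × 1.048781 × [bracket] = (2626/π) × 1.048781 × 0.156422 = 137.1 W/m².

Q̄ ≈ 137 W/m²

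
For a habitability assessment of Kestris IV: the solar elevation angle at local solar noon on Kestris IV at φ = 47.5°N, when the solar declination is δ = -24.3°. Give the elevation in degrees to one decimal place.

At local noon the hour angle is zero, so the zenith angle equals |φ − δ| = |+47.5° − (-24.300°)| = 71.800°.
Elevation = 90° − 71.800° = 18.2°.

18.2°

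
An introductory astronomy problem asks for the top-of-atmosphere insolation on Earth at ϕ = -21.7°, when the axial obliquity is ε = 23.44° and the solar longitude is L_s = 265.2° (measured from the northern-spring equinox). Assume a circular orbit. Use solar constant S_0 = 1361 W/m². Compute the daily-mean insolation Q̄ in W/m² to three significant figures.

Solar declination: sin δ = sin ε · sin L_s = sin 23.44° × sin 265.2° = -0.39639, so δ = -23.353°.
cos h₀ = −tan(-21.7°) tan(-23.353°) = -0.1718, h₀ = 1.7435 rad.
Bracket: h₀ sin ϕ sin δ + cos ϕ cos δ sin h₀ = 1.7435×-0.36975×-0.39639 + 0.92913×0.91808×0.98513 = 0.255536 + 0.840331 = 1.095867.
Q̄ = (S_0/π) × [bracket] = (1361/π) × 1.095867 = 474.8 W/m².

Q̄ ≈ 475 W/m²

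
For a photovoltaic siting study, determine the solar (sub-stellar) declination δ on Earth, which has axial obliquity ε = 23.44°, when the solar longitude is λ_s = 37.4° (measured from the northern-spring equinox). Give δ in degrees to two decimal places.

sin δ = sin ε · sin λ_s = sin 23.44° × sin 37.4° = 0.241607.
δ = arcsin(0.241607) = +13.98°.

δ = +13.98°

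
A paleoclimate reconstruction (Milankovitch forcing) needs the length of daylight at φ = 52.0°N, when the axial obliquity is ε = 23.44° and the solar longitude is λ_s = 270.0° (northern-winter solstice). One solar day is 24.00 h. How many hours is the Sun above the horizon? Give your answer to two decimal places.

7.51 h

Solar declination: sin δ = sin ε · sin λ_s = sin 23.44° × sin 270.0° = -0.39779, so δ = -23.440°.
cos H₀ = −tan φ · tan δ = −tan(+52.0°) × tan(-23.440°) = 0.5549, so H₀ = 0.9825 rad = 56.29°.
Daylight = 2H₀/(2π) × 24.00 h = (0.9825/π) × 24.00 = 7.51 h.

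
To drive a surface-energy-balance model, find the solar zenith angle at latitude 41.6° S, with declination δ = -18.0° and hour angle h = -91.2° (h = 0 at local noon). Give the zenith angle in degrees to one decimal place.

cos θ_z = sin φ sin δ + cos φ cos δ cos h = 0.205164 + -0.014894 = 0.190270.
θ_z = arccos(0.190270) = 79.0°.

θ_z = 79.0°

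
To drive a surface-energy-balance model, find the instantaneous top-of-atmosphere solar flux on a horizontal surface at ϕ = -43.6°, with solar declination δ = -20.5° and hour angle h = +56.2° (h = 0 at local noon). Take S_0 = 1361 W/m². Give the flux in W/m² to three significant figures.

cos θ_z = sin ϕ sin δ + cos ϕ cos δ cos h = 0.241510 + 0.377342 = 0.618852.
Flux = S_0 · cos θ_z = 1361 × 0.618852 = 842.3 W/m².

842 W/m²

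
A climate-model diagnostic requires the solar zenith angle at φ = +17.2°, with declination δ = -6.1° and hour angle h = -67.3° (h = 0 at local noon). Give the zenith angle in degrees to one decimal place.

θ_z = 70.4°

cos θ_z = sin φ sin δ + cos φ cos δ cos h = -0.031423 + 0.366560 = 0.335137.
θ_z = arccos(0.335137) = 70.4°.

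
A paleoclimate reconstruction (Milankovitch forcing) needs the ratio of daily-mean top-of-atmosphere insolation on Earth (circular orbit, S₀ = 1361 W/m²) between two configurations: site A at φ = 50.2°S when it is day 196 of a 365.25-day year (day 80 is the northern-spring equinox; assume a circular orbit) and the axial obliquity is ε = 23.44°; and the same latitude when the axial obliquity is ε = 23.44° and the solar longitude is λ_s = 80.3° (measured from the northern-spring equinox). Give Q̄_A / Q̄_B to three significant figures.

Q̄_A / Q̄_B ≈ 1.16

— Configuration A (φ=-50.2°):
Solar longitude: λ_s = 360° × (196 − 80)/365.25 = 114.333°.
sin δ = sin 23.44° × sin 114.333° = 0.36245, so δ = +21.251°.
cos H₀ = −tan(-50.2°) tan(+21.251°) = 0.4668, H₀ = 1.0852 rad.
Bracket: H₀ sin φ sin δ + cos φ cos δ sin H₀ = 1.0852×-0.76828×0.36245 + 0.64011×0.93200×0.88438 = -0.302188 + 0.527606 = 0.225418.
Q̄ = (S₀/π) × [bracket] = (1361/π) × 0.225418 = 97.656 W/m².
— Configuration B (φ=-50.2°):
Solar declination: sin δ = sin ε · sin λ_s = sin 23.44° × sin 80.3° = 0.39210, so δ = +23.085°.
cos H₀ = −tan(-50.2°) tan(+23.085°) = 0.5116, H₀ = 1.0338 rad.
Bracket: H₀ sin φ sin δ + cos φ cos δ sin H₀ = 1.0338×-0.76828×0.39210 + 0.64011×0.91992×0.85923 = -0.311425 + 0.505958 = 0.194533.
Q̄ = (S₀/π) × [bracket] = (1361/π) × 0.194533 = 84.276 W/m².
Ratio Q̄_A / Q̄_B = 97.656 / 84.276 = 1.159.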